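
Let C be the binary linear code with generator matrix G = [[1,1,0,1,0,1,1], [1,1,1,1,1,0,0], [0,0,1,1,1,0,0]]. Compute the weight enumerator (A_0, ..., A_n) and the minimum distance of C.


Weight distribution: A_0 = 1, A_2 = 1, A_3 = 2, A_4 = 1, A_5 = 2, A_6 = 1. Minimum distance d = 2.

Enumerate all 2^3 = 8 messages m ∈ F_2^3.
For each, compute codeword c = mG in F_2^7, then tally its weight.
  m = 000 → c = 0000000, weight = 0.
  m = 100 → c = 1101011, weight = 5.
  m = 010 → c = 1111100, weight = 5.
  m = 110 → c = 0010111, weight = 4.
  m = 001 → c = 0011100, weight = 3.
  m = 101 → c = 1110111, weight = 6.
  m = 011 → c = 1100000, weight = 2.
  m = 111 → c = 0001011, weight = 3.
Tally weights:
  weight 0: 1 codewords.
  weight 2: 1 codewords.
  weight 3: 2 codewords.
  weight 4: 1 codewords.
  weight 5: 2 codewords.
  weight 6: 1 codewords.
Minimum distance d = smallest w > 0 with A_w > 0 = 2.
Sanity: Σ A_w = 8 = 2^3 = 8 ✓.


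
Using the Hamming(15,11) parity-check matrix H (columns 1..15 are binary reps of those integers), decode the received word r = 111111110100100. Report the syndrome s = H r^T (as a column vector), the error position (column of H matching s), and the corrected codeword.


s = (1, 1, 1, 1)^T, error position = 15, corrected codeword c = 111111110100101

Compute s = H r^T mod 2 one row at a time:
  s_1 = 1 + 0 + 1 + 0 + 0 + 1 + 0 + 0 = 3 ≡ 1 (mod 2).
  s_2 = 1 + 1 + 1 + 1 + 0 + 1 + 0 + 0 = 5 ≡ 1 (mod 2).
  s_3 = 1 + 1 + 1 + 1 + 1 + 0 + 0 + 0 = 5 ≡ 1 (mod 2).
  s_4 = 1 + 1 + 1 + 1 + 0 + 0 + 1 + 0 = 5 ≡ 1 (mod 2).
s = (1, 1, 1, 1)^T — this equals column 15 of H (binary 1111), so error is at position 15.
Correct: flip bit 15 of r = 111111110100100 to get c = 111111110100101.


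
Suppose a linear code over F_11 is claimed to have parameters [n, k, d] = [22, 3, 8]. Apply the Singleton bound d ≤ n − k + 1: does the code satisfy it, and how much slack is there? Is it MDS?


Singleton RHS = n − k + 1 = 20, slack = 12, bound satisfied, not MDS.

Singleton bound: d ≤ n − k + 1.
Here n = 22, k = 3, so n − k + 1 = 20.
Given d = 8, check d ≤ 20: YES.
Slack = (n − k + 1) − d = 12.
The code is NOT MDS (slack = 12 > 0).
Description: the claimed parameters are [22, 3, 8]_11; such a code would be non-MDS.


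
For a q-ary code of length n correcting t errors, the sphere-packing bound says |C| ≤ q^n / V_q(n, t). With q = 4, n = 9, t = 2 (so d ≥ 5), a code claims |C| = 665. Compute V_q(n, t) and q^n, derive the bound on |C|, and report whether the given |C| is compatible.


V_q(n, t) = 352, q^n = 262144, Hamming bound = 744, |C| = 665 ≤ bound (satisfied).

Step 1: Compute V_q(n, t) = Σ_{j=0}^2 C(n, j) (q−1)^j.
  j = 0: C(9,0)·(3)^0 = 1·1 = 1.
  j = 1: C(9,1)·(3)^1 = 9·3 = 27.
  j = 2: C(9,2)·(3)^2 = 36·9 = 324.
  V_q(n, t) = 1 + 27 + 324 = 352.
Step 2: q^n = 4^9 = 262144.
Step 3: Hamming bound ⌊q^n / V_q(n,t)⌋ = ⌊262144/352⌋ = 744.
Step 4: Compare |C| = 665 to 744: satisfied.
The claimed |C| lies below the Hamming bound.


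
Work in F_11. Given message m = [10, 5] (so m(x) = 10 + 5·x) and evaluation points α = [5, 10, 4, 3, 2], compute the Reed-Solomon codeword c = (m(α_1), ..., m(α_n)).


c = [2, 5, 8, 3, 9]

Message polynomial: m(x) = 10 + 5·x (mod 11).
For each evaluation point α_i, compute m(α_i) mod 11:
  α_1 = 5: Horner steps 5 → 2, so m(5) = 2.
  α_2 = 10: Horner steps 5 → 5, so m(10) = 5.
  α_3 = 4: Horner steps 5 → 8, so m(4) = 8.
  α_4 = 3: Horner steps 5 → 3, so m(3) = 3.
  α_5 = 2: Horner steps 5 → 9, so m(2) = 9.
Codeword c = [2, 5, 8, 3, 9] ∈ F_11^5.


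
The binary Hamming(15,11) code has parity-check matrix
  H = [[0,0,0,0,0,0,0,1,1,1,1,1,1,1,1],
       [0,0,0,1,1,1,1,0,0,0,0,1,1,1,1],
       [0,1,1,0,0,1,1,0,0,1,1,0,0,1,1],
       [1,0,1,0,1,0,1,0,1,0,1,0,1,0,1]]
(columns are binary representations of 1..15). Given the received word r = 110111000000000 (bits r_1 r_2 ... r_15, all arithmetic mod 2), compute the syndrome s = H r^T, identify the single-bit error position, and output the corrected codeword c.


s = (0, 1, 0, 0)^T, error position = 4, corrected codeword c = 110011000000000

Compute s = H r^T mod 2 one row at a time:
  s_1 = 0 + 0 + 0 + 0 + 0 + 0 + 0 + 0 = 0 ≡ 0 (mod 2).
  s_2 = 1 + 1 + 1 + 0 + 0 + 0 + 0 + 0 = 3 ≡ 1 (mod 2).
  s_3 = 1 + 0 + 1 + 0 + 0 + 0 + 0 + 0 = 2 ≡ 0 (mod 2).
  s_4 = 1 + 0 + 1 + 0 + 0 + 0 + 0 + 0 = 2 ≡ 0 (mod 2).
s = (0, 1, 0, 0)^T — this equals column 4 of H (binary 0100), so error is at position 4.
Correct: flip bit 4 of r = 110111000000000 to get c = 110011000000000.


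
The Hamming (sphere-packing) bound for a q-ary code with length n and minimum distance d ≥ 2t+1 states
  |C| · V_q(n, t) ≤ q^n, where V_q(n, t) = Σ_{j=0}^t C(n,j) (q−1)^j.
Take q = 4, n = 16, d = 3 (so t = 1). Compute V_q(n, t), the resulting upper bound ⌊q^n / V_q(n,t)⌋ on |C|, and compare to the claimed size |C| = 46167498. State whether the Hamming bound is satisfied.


V_q(n, t) = 49, q^n = 4294967296, Hamming bound = 87652393, |C| = 46167498 ≤ bound (satisfied).

Step 1: Compute V_q(n, t) = Σ_{j=0}^1 C(n, j) (q−1)^j.
  j = 0: C(16,0)·(3)^0 = 1·1 = 1.
  j = 1: C(16,1)·(3)^1 = 16·3 = 48.
  V_q(n, t) = 1 + 48 = 49.
Step 2: q^n = 4^16 = 4294967296.
Step 3: Hamming bound ⌊q^n / V_q(n,t)⌋ = ⌊4294967296/49⌋ = 87652393.
Step 4: Compare |C| = 46167498 to 87652393: satisfied.
The claimed |C| lies below the Hamming bound.


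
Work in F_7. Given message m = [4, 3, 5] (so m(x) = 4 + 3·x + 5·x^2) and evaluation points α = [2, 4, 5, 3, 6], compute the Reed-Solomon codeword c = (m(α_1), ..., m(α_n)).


c = [2, 5, 4, 2, 6]

Message polynomial: m(x) = 4 + 3·x + 5·x^2 (mod 7).
For each evaluation point α_i, compute m(α_i) mod 7:
  α_1 = 2: Horner steps 5 → 6 → 2, so m(2) = 2.
  α_2 = 4: Horner steps 5 → 2 → 5, so m(4) = 5.
  α_3 = 5: Horner steps 5 → 0 → 4, so m(5) = 4.
  α_4 = 3: Horner steps 5 → 4 → 2, so m(3) = 2.
  α_5 = 6: Horner steps 5 → 5 → 6, so m(6) = 6.
Codeword c = [2, 5, 4, 2, 6] ∈ F_7^5.


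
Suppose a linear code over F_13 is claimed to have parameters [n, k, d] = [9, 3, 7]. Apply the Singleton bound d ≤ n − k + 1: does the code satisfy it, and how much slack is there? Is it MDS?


Singleton RHS = n − k + 1 = 7, slack = 0, bound satisfied, MDS.

Singleton bound: d ≤ n − k + 1.
Here n = 9, k = 3, so n − k + 1 = 7.
Given d = 7, check d ≤ 7: YES.
Slack = (n − k + 1) − d = 0.
The code is MDS (slack = 0).
Description: the claimed parameters are [9, 3, 7]_13; such a code would be MDS (meets Singleton bound).


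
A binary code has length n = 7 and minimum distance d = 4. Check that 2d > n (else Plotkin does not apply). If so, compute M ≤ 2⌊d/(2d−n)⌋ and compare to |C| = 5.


Plotkin bound M ≤ 8; given |C| = 5 ≤ bound (satisfied).

Check applicability: 2d = 8, n = 7.
2d − n = 1 > 0, so Plotkin applies.
Compute d/(2d−n) = 4/1 ≈ 4.0000.
⌊d/(2d−n)⌋ = 4.
Plotkin bound: M ≤ 2·4 = 8.
Given |C| = 5, check: satisfied.
This |C| is below the Plotkin bound.


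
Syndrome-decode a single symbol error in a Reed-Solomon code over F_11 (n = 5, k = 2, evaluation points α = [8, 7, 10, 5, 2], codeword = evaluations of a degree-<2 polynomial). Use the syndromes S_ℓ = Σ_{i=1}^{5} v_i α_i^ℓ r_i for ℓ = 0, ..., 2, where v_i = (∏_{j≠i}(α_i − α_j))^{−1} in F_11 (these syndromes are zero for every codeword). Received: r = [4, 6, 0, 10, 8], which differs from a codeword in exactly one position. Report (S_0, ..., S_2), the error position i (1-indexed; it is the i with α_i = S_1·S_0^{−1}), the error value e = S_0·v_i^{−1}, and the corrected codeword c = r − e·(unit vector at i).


S = (5, 10, 9), error at position 5, error magnitude e = 3, c = [4, 6, 0, 10, 5].

Step 1: column multipliers v_i = (∏_{j≠i}(α_i − α_j))^{−1} mod 11.
  i = 1 (α = 8): (8−7)(8−10)(8−5)(8−2) = 1·(−2)·3·6 = −36 ≡ 8, so v_1 = 8^{−1} = 7 (mod 11).
  i = 2 (α = 7): (7−8)(7−10)(7−5)(7−2) = (−1)·(−3)·2·5 = 30 ≡ 8, so v_2 = 8^{−1} = 7 (mod 11).
  i = 3 (α = 10): (10−8)(10−7)(10−5)(10−2) = 2·3·5·8 = 240 ≡ 9, so v_3 = 9^{−1} = 5 (mod 11).
  i = 4 (α = 5): (5−8)(5−7)(5−10)(5−2) = (−3)·(−2)·(−5)·3 = −90 ≡ 9, so v_4 = 9^{−1} = 5 (mod 11).
  i = 5 (α = 2): (2−8)(2−7)(2−10)(2−5) = (−6)·(−5)·(−8)·(−3) = 720 ≡ 5, so v_5 = 5^{−1} = 9 (mod 11).
  v = [7, 7, 5, 5, 9].
Step 2: syndromes of r = [4, 6, 0, 10, 8] (all sums mod 11).
  S_0 = Σ v_i r_i = 7·4 + 7·6 + 5·0 + 5·10 + 9·8 = 192 ≡ 5.
  S_1 = Σ v_i α_i r_i = 7·8·4 + 7·7·6 + 5·10·0 + 5·5·10 + 9·2·8 = 912 ≡ 10.
  α_i^2 mod 11 = [9, 5, 1, 3, 4].
  S_2 = Σ v_i α_i^2 r_i = 7·9·4 + 7·5·6 + 5·1·0 + 5·3·10 + 9·4·8 = 900 ≡ 9.
  S = (5, 10, 9) ≠ 0, so r is not a codeword (an error is present).
Step 3: locate the error. For a single error e at position i, S_ℓ = v_i·e·α_i^ℓ, so α_err = S_1/S_0.
  S_0^{−1} = 5^{−1} = 9 (mod 11), so α_err = 10·9 = 90 ≡ 2 = α_5. Error position i = 5.
  Consistency check: S_2/S_1 = 9·10 = 90 ≡ 2 = α_err ✓ (single-error assumption holds).
Step 4: error magnitude e = S_0/v_5 = S_0·∏_{j≠5}(α_5 − α_j) = 5·5 = 25 ≡ 3 (mod 11).
Step 5: correct position 5: c_5 = r_5 − e = 8 − 3 ≡ 5 (mod 11). Hence c = [4, 6, 0, 10, 5].
  Check: interpolating c through the α_i gives m(x) = 9 + 9·x (degree < 2) with m(α_i) = c_i for every i, so c is indeed a codeword.


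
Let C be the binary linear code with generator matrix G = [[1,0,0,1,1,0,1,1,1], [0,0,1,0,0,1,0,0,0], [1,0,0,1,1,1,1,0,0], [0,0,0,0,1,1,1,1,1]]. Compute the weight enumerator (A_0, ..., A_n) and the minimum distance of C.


Weight distribution: A_0 = 1, A_2 = 2, A_3 = 4, A_4 = 2, A_5 = 4, A_6 = 2, A_8 = 1. Minimum distance d = 2.

Enumerate all 2^4 = 16 messages m ∈ F_2^4.
For each, compute codeword c = mG in F_2^9, then tally its weight.
  m = 0000 → c = 000000000, weight = 0.
  m = 1000 → c = 100110111, weight = 6.
  m = 0100 → c = 001001000, weight = 2.
  m = 1100 → c = 101111111, weight = 8.
  m = 0010 → c = 100111100, weight = 5.
  m = 1010 → c = 000001011, weight = 3.
  m = 0110 → c = 101110100, weight = 5.
  m = 1110 → c = 001000011, weight = 3.
  m = 0001 → c = 000011111, weight = 5.
  m = 1001 → c = 100101000, weight = 3.
  m = 0101 → c = 001010111, weight = 5.
  m = 1101 → c = 101100000, weight = 3.
  m = 0011 → c = 100100011, weight = 4.
  m = 1011 → c = 000010100, weight = 2.
  m = 0111 → c = 101101011, weight = 6.
  m = 1111 → c = 001011100, weight = 4.
Tally weights:
  weight 0: 1 codewords.
  weight 2: 2 codewords.
  weight 3: 4 codewords.
  weight 4: 2 codewords.
  weight 5: 4 codewords.
  weight 6: 2 codewords.
  weight 8: 1 codewords.
Minimum distance d = smallest w > 0 with A_w > 0 = 2.
Sanity: Σ A_w = 16 = 2^4 = 16 ✓.


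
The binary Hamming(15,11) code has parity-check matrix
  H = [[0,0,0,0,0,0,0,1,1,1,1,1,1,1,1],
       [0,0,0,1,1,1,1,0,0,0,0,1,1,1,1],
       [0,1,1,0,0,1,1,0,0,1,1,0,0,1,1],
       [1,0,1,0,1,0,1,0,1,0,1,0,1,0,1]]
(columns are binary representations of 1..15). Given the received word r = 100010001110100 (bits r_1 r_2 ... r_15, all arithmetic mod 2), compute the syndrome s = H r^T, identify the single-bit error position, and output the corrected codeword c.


s = (0, 0, 0, 1)^T, error position = 1, corrected codeword c = 000010001110100

Compute s = H r^T mod 2 one row at a time:
  s_1 = 0 + 1 + 1 + 1 + 0 + 1 + 0 + 0 = 4 ≡ 0 (mod 2).
  s_2 = 0 + 1 + 0 + 0 + 0 + 1 + 0 + 0 = 2 ≡ 0 (mod 2).
  s_3 = 0 + 0 + 0 + 0 + 1 + 1 + 0 + 0 = 2 ≡ 0 (mod 2).
  s_4 = 1 + 0 + 1 + 0 + 1 + 1 + 1 + 0 = 5 ≡ 1 (mod 2).
s = (0, 0, 0, 1)^T — this equals column 1 of H (binary 0001), so error is at position 1.
Correct: flip bit 1 of r = 100010001110100 to get c = 000010001110100.


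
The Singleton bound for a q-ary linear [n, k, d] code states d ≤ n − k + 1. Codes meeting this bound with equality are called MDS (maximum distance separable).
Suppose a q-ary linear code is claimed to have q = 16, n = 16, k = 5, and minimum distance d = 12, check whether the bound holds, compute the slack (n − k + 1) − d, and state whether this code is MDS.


Singleton RHS = n − k + 1 = 12, slack = 0, bound satisfied, MDS.

Singleton bound: d ≤ n − k + 1.
Here n = 16, k = 5, so n − k + 1 = 12.
Given d = 12, check d ≤ 12: YES.
Slack = (n − k + 1) − d = 0.
The code is MDS (slack = 0).
Description: the claimed parameters are [16, 5, 12]_16; such a code would be MDS (meets Singleton bound).


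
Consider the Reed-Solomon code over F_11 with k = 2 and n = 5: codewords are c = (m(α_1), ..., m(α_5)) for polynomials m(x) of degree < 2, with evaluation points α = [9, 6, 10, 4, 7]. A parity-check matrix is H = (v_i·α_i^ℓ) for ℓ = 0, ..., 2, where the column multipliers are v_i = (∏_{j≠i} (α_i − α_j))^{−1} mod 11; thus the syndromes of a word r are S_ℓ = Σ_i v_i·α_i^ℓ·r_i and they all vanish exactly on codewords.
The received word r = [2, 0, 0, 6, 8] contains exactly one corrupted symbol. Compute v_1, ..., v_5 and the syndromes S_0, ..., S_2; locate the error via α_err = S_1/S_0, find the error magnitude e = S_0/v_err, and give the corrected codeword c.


S = (2, 9, 2), error at position 3, error magnitude e = 1, c = [2, 0, 10, 6, 8].

Step 1: column multipliers v_i = (∏_{j≠i}(α_i − α_j))^{−1} mod 11.
  i = 1 (α = 9): (9−6)(9−10)(9−4)(9−7) = 3·(−1)·5·2 = −30 ≡ 3, so v_1 = 3^{−1} = 4 (mod 11).
  i = 2 (α = 6): (6−9)(6−10)(6−4)(6−7) = (−3)·(−4)·2·(−1) = −24 ≡ 9, so v_2 = 9^{−1} = 5 (mod 11).
  i = 3 (α = 10): (10−9)(10−6)(10−4)(10−7) = 1·4·6·3 = 72 ≡ 6, so v_3 = 6^{−1} = 2 (mod 11).
  i = 4 (α = 4): (4−9)(4−6)(4−10)(4−7) = (−5)·(−2)·(−6)·(−3) = 180 ≡ 4, so v_4 = 4^{−1} = 3 (mod 11).
  i = 5 (α = 7): (7−9)(7−6)(7−10)(7−4) = (−2)·1·(−3)·3 = 18 ≡ 7, so v_5 = 7^{−1} = 8 (mod 11).
  v = [4, 5, 2, 3, 8].
Step 2: syndromes of r = [2, 0, 0, 6, 8] (all sums mod 11).
  S_0 = Σ v_i r_i = 4·2 + 5·0 + 2·0 + 3·6 + 8·8 = 90 ≡ 2.
  S_1 = Σ v_i α_i r_i = 4·9·2 + 5·6·0 + 2·10·0 + 3·4·6 + 8·7·8 = 592 ≡ 9.
  α_i^2 mod 11 = [4, 3, 1, 5, 5].
  S_2 = Σ v_i α_i^2 r_i = 4·4·2 + 5·3·0 + 2·1·0 + 3·5·6 + 8·5·8 = 442 ≡ 2.
  S = (2, 9, 2) ≠ 0, so r is not a codeword (an error is present).
Step 3: locate the error. For a single error e at position i, S_ℓ = v_i·e·α_i^ℓ, so α_err = S_1/S_0.
  S_0^{−1} = 2^{−1} = 6 (mod 11), so α_err = 9·6 = 54 ≡ 10 = α_3. Error position i = 3.
  Consistency check: S_2/S_1 = 2·5 = 10 ≡ 10 = α_err ✓ (single-error assumption holds).
Step 4: error magnitude e = S_0/v_3 = S_0·∏_{j≠3}(α_3 − α_j) = 2·6 = 12 ≡ 1 (mod 11).
Step 5: correct position 3: c_3 = r_3 − e = 0 − 1 ≡ 10 (mod 11). Hence c = [2, 0, 10, 6, 8].
  Check: interpolating c through the α_i gives m(x) = 7 + 8·x (degree < 2) with m(α_i) = c_i for every i, so c is indeed a codeword.


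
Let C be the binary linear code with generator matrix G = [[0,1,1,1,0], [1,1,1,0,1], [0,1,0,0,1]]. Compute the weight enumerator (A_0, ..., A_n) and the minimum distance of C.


Weight distribution: A_0 = 1, A_2 = 2, A_3 = 4, A_4 = 1. Minimum distance d = 2.

Enumerate all 2^3 = 8 messages m ∈ F_2^3.
For each, compute codeword c = mG in F_2^5, then tally its weight.
  m = 000 → c = 00000, weight = 0.
  m = 100 → c = 01110, weight = 3.
  m = 010 → c = 11101, weight = 4.
  m = 110 → c = 10011, weight = 3.
  m = 001 → c = 01001, weight = 2.
  m = 101 → c = 00111, weight = 3.
  m = 011 → c = 10100, weight = 2.
  m = 111 → c = 11010, weight = 3.
Tally weights:
  weight 0: 1 codewords.
  weight 2: 2 codewords.
  weight 3: 4 codewords.
  weight 4: 1 codewords.
Minimum distance d = smallest w > 0 with A_w > 0 = 2.
Sanity: Σ A_w = 8 = 2^3 = 8 ✓.


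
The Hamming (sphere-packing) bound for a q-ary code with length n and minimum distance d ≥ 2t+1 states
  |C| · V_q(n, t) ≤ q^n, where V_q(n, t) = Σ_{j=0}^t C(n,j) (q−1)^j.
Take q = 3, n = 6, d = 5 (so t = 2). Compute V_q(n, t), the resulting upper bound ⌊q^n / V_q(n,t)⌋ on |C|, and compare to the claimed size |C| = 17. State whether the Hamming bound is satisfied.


V_q(n, t) = 73, q^n = 729, Hamming bound = 9, |C| = 17 > bound (violated).

Step 1: Compute V_q(n, t) = Σ_{j=0}^2 C(n, j) (q−1)^j.
  j = 0: C(6,0)·(2)^0 = 1·1 = 1.
  j = 1: C(6,1)·(2)^1 = 6·2 = 12.
  j = 2: C(6,2)·(2)^2 = 15·4 = 60.
  V_q(n, t) = 1 + 12 + 60 = 73.
Step 2: q^n = 3^6 = 729.
Step 3: Hamming bound ⌊q^n / V_q(n,t)⌋ = ⌊729/73⌋ = 9.
Step 4: Compare |C| = 17 to 9: violated.
The claimed |C| lies above the Hamming bound, so no 3-ary code of length 6 with d ≥ 5 can have 17 codewords.


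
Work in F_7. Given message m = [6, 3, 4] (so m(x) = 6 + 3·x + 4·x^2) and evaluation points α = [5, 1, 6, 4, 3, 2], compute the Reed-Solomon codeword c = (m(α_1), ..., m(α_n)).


c = [2, 6, 0, 5, 2, 0]

Message polynomial: m(x) = 6 + 3·x + 4·x^2 (mod 7).
For each evaluation point α_i, compute m(α_i) mod 7:
  α_1 = 5: Horner steps 4 → 2 → 2, so m(5) = 2.
  α_2 = 1: Horner steps 4 → 0 → 6, so m(1) = 6.
  α_3 = 6: Horner steps 4 → 6 → 0, so m(6) = 0.
  α_4 = 4: Horner steps 4 → 5 → 5, so m(4) = 5.
  α_5 = 3: Horner steps 4 → 1 → 2, so m(3) = 2.
  α_6 = 2: Horner steps 4 → 4 → 0, so m(2) = 0.
Codeword c = [2, 6, 0, 5, 2, 0] ∈ F_7^6.


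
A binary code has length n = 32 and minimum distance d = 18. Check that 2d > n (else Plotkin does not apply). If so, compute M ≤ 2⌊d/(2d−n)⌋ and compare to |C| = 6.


Plotkin bound M ≤ 8; given |C| = 6 ≤ bound (satisfied).

Check applicability: 2d = 36, n = 32.
2d − n = 4 > 0, so Plotkin applies.
Compute d/(2d−n) = 18/4 ≈ 4.5000.
⌊d/(2d−n)⌋ = 4.
Plotkin bound: M ≤ 2·4 = 8.
Given |C| = 6, check: satisfied.
This |C| is below the Plotkin bound.


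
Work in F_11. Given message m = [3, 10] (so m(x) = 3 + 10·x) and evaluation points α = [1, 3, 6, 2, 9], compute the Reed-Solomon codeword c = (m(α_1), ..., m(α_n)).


c = [2, 0, 8, 1, 5]

Message polynomial: m(x) = 3 + 10·x (mod 11).
For each evaluation point α_i, compute m(α_i) mod 11:
  α_1 = 1: Horner steps 10 → 2, so m(1) = 2.
  α_2 = 3: Horner steps 10 → 0, so m(3) = 0.
  α_3 = 6: Horner steps 10 → 8, so m(6) = 8.
  α_4 = 2: Horner steps 10 → 1, so m(2) = 1.
  α_5 = 9: Horner steps 10 → 5, so m(9) = 5.
Codeword c = [2, 0, 8, 1, 5] ∈ F_11^5.


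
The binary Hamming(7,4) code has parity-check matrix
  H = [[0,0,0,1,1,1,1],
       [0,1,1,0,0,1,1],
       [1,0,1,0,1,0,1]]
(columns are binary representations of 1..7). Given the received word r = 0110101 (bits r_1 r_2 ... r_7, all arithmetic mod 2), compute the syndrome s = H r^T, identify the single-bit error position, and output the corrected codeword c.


s = (0, 1, 1)^T, error position = 3, corrected codeword c = 0100101

Compute s = H r^T mod 2 one row at a time:
  s_1 = 0 + 1 + 0 + 1 = 2 ≡ 0 (mod 2).
  s_2 = 1 + 1 + 0 + 1 = 3 ≡ 1 (mod 2).
  s_3 = 0 + 1 + 1 + 1 = 3 ≡ 1 (mod 2).
s = (0, 1, 1)^T — this equals column 3 of H (binary 011), so error is at position 3.
Correct: flip bit 3 of r = 0110101 to get c = 0100101.


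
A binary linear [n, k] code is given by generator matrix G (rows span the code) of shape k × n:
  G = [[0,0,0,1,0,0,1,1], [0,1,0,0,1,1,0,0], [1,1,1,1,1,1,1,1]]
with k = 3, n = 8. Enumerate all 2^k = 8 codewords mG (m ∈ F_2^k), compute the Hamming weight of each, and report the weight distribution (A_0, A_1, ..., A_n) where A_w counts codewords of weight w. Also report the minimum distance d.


Weight distribution: A_0 = 1, A_2 = 1, A_3 = 2, A_5 = 2, A_6 = 1, A_8 = 1. Minimum distance d = 2.

Enumerate all 2^3 = 8 messages m ∈ F_2^3.
For each, compute codeword c = mG in F_2^8, then tally its weight.
  m = 000 → c = 00000000, weight = 0.
  m = 100 → c = 00010011, weight = 3.
  m = 010 → c = 01001100, weight = 3.
  m = 110 → c = 01011111, weight = 6.
  m = 001 → c = 11111111, weight = 8.
  m = 101 → c = 11101100, weight = 5.
  m = 011 → c = 10110011, weight = 5.
  m = 111 → c = 10100000, weight = 2.
Tally weights:
  weight 0: 1 codewords.
  weight 2: 1 codewords.
  weight 3: 2 codewords.
  weight 5: 2 codewords.
  weight 6: 1 codewords.
  weight 8: 1 codewords.
Minimum distance d = smallest w > 0 with A_w > 0 = 2.
Sanity: Σ A_w = 8 = 2^3 = 8 ✓.


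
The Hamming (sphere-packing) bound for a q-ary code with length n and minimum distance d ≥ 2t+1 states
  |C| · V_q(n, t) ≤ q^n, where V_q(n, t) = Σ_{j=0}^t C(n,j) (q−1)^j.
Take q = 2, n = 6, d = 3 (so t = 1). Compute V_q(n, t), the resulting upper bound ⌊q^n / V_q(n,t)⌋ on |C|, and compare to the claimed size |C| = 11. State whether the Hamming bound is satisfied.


V_q(n, t) = 7, q^n = 64, Hamming bound = 9, |C| = 11 > bound (violated).

Step 1: Compute V_q(n, t) = Σ_{j=0}^1 C(n, j) (q−1)^j.
  j = 0: C(6,0)·(1)^0 = 1·1 = 1.
  j = 1: C(6,1)·(1)^1 = 6·1 = 6.
  V_q(n, t) = 1 + 6 = 7.
Step 2: q^n = 2^6 = 64.
Step 3: Hamming bound ⌊q^n / V_q(n,t)⌋ = ⌊64/7⌋ = 9.
Step 4: Compare |C| = 11 to 9: violated.
The claimed |C| lies above the Hamming bound, so no 2-ary code of length 6 with d ≥ 3 can have 11 codewords.


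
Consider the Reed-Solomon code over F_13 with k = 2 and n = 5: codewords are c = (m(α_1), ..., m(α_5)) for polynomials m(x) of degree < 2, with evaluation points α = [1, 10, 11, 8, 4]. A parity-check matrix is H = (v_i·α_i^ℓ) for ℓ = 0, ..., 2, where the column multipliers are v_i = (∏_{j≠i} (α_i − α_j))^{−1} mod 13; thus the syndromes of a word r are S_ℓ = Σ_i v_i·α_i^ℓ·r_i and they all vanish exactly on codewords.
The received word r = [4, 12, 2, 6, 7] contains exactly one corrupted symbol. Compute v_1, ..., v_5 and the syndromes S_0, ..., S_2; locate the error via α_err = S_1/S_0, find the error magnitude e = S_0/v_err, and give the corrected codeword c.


S = (9, 9, 9), error at position 1, error magnitude e = 6, c = [11, 12, 2, 6, 7].

Step 1: column multipliers v_i = (∏_{j≠i}(α_i − α_j))^{−1} mod 13.
  i = 1 (α = 1): (1−10)(1−11)(1−8)(1−4) = (−9)·(−10)·(−7)·(−3) = 1890 ≡ 5, so v_1 = 5^{−1} = 8 (mod 13).
  i = 2 (α = 10): (10−1)(10−11)(10−8)(10−4) = 9·(−1)·2·6 = −108 ≡ 9, so v_2 = 9^{−1} = 3 (mod 13).
  i = 3 (α = 11): (11−1)(11−10)(11−8)(11−4) = 10·1·3·7 = 210 ≡ 2, so v_3 = 2^{−1} = 7 (mod 13).
  i = 4 (α = 8): (8−1)(8−10)(8−11)(8−4) = 7·(−2)·(−3)·4 = 168 ≡ 12, so v_4 = 12^{−1} = 12 (mod 13).
  i = 5 (α = 4): (4−1)(4−10)(4−11)(4−8) = 3·(−6)·(−7)·(−4) = −504 ≡ 3, so v_5 = 3^{−1} = 9 (mod 13).
  v = [8, 3, 7, 12, 9].
Step 2: syndromes of r = [4, 12, 2, 6, 7] (all sums mod 13).
  S_0 = Σ v_i r_i = 8·4 + 3·12 + 7·2 + 12·6 + 9·7 = 217 ≡ 9.
  S_1 = Σ v_i α_i r_i = 8·1·4 + 3·10·12 + 7·11·2 + 12·8·6 + 9·4·7 = 1374 ≡ 9.
  α_i^2 mod 13 = [1, 9, 4, 12, 3].
  S_2 = Σ v_i α_i^2 r_i = 8·1·4 + 3·9·12 + 7·4·2 + 12·12·6 + 9·3·7 = 1465 ≡ 9.
  S = (9, 9, 9) ≠ 0, so r is not a codeword (an error is present).
Step 3: locate the error. For a single error e at position i, S_ℓ = v_i·e·α_i^ℓ, so α_err = S_1/S_0.
  S_0^{−1} = 9^{−1} = 3 (mod 13), so α_err = 9·3 = 27 ≡ 1 = α_1. Error position i = 1.
  Consistency check: S_2/S_1 = 9·3 = 27 ≡ 1 = α_err ✓ (single-error assumption holds).
Step 4: error magnitude e = S_0/v_1 = S_0·∏_{j≠1}(α_1 − α_j) = 9·5 = 45 ≡ 6 (mod 13).
Step 5: correct position 1: c_1 = r_1 − e = 4 − 6 ≡ 11 (mod 13). Hence c = [11, 12, 2, 6, 7].
  Check: interpolating c through the α_i gives m(x) = 8 + 3·x (degree < 2) with m(α_i) = c_i for every i, so c is indeed a codeword.


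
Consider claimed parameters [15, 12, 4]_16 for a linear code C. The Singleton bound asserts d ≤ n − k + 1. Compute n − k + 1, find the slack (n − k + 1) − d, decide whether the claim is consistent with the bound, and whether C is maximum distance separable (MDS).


Singleton RHS = n − k + 1 = 4, slack = 0, bound satisfied, MDS.

Singleton bound: d ≤ n − k + 1.
Here n = 15, k = 12, so n − k + 1 = 4.
Given d = 4, check d ≤ 4: YES.
Slack = (n − k + 1) − d = 0.
The code is MDS (slack = 0).
Description: the claimed parameters are [15, 12, 4]_16; such a code would be MDS (meets Singleton bound).


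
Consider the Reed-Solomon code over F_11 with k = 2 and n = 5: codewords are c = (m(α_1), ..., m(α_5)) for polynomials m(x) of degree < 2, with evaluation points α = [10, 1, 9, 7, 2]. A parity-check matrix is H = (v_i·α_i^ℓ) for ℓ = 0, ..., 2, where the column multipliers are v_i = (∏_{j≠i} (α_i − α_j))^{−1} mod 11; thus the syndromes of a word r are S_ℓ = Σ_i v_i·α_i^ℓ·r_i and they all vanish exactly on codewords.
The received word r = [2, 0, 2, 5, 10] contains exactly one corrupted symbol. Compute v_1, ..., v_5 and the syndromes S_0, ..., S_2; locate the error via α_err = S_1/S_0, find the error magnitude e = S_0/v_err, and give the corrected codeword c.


S = (6, 10, 2), error at position 3, error magnitude e = 10, c = [2, 0, 3, 5, 10].

Step 1: column multipliers v_i = (∏_{j≠i}(α_i − α_j))^{−1} mod 11.
  i = 1 (α = 10): (10−1)(10−9)(10−7)(10−2) = 9·1·3·8 = 216 ≡ 7, so v_1 = 7^{−1} = 8 (mod 11).
  i = 2 (α = 1): (1−10)(1−9)(1−7)(1−2) = (−9)·(−8)·(−6)·(−1) = 432 ≡ 3, so v_2 = 3^{−1} = 4 (mod 11).
  i = 3 (α = 9): (9−10)(9−1)(9−7)(9−2) = (−1)·8·2·7 = −112 ≡ 9, so v_3 = 9^{−1} = 5 (mod 11).
  i = 4 (α = 7): (7−10)(7−1)(7−9)(7−2) = (−3)·6·(−2)·5 = 180 ≡ 4, so v_4 = 4^{−1} = 3 (mod 11).
  i = 5 (α = 2): (2−10)(2−1)(2−9)(2−7) = (−8)·1·(−7)·(−5) = −280 ≡ 6, so v_5 = 6^{−1} = 2 (mod 11).
  v = [8, 4, 5, 3, 2].
Step 2: syndromes of r = [2, 0, 2, 5, 10] (all sums mod 11).
  S_0 = Σ v_i r_i = 8·2 + 4·0 + 5·2 + 3·5 + 2·10 = 61 ≡ 6.
  S_1 = Σ v_i α_i r_i = 8·10·2 + 4·1·0 + 5·9·2 + 3·7·5 + 2·2·10 = 395 ≡ 10.
  α_i^2 mod 11 = [1, 1, 4, 5, 4].
  S_2 = Σ v_i α_i^2 r_i = 8·1·2 + 4·1·0 + 5·4·2 + 3·5·5 + 2·4·10 = 211 ≡ 2.
  S = (6, 10, 2) ≠ 0, so r is not a codeword (an error is present).
Step 3: locate the error. For a single error e at position i, S_ℓ = v_i·e·α_i^ℓ, so α_err = S_1/S_0.
  S_0^{−1} = 6^{−1} = 2 (mod 11), so α_err = 10·2 = 20 ≡ 9 = α_3. Error position i = 3.
  Consistency check: S_2/S_1 = 2·10 = 20 ≡ 9 = α_err ✓ (single-error assumption holds).
Step 4: error magnitude e = S_0/v_3 = S_0·∏_{j≠3}(α_3 − α_j) = 6·9 = 54 ≡ 10 (mod 11).
Step 5: correct position 3: c_3 = r_3 − e = 2 − 10 ≡ 3 (mod 11). Hence c = [2, 0, 3, 5, 10].
  Check: interpolating c through the α_i gives m(x) = 1 + 10·x (degree < 2) with m(α_i) = c_i for every i, so c is indeed a codeword.


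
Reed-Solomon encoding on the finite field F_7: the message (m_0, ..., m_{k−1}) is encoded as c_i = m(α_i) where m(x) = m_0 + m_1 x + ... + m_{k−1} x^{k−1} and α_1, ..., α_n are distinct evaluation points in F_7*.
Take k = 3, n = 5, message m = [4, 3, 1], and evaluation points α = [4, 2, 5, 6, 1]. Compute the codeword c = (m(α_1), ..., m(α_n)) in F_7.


c = [4, 0, 2, 2, 1]

Message polynomial: m(x) = 4 + 3·x + 1·x^2 (mod 7).
For each evaluation point α_i, compute m(α_i) mod 7:
  α_1 = 4: Horner steps 1 → 0 → 4, so m(4) = 4.
  α_2 = 2: Horner steps 1 → 5 → 0, so m(2) = 0.
  α_3 = 5: Horner steps 1 → 1 → 2, so m(5) = 2.
  α_4 = 6: Horner steps 1 → 2 → 2, so m(6) = 2.
  α_5 = 1: Horner steps 1 → 4 → 1, so m(1) = 1.
Codeword c = [4, 0, 2, 2, 1] ∈ F_7^5.


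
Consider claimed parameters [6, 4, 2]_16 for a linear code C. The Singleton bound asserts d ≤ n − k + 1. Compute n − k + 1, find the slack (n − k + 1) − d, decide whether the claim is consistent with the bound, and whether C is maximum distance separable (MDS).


Singleton RHS = n − k + 1 = 3, slack = 1, bound satisfied, not MDS.

Singleton bound: d ≤ n − k + 1.
Here n = 6, k = 4, so n − k + 1 = 3.
Given d = 2, check d ≤ 3: YES.
Slack = (n − k + 1) − d = 1.
The code is NOT MDS (slack = 1 > 0).
Description: the claimed parameters are [6, 4, 2]_16; such a code would be non-MDS.


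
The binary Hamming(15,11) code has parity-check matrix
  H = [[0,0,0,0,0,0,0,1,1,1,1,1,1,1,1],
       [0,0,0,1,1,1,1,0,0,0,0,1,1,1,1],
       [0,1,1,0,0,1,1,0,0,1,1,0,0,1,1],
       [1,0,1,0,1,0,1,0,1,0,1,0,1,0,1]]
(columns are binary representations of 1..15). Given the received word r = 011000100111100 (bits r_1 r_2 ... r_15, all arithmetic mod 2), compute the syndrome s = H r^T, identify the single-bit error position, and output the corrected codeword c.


s = (0, 1, 1, 0)^T, error position = 6, corrected codeword c = 011001100111100

Compute s = H r^T mod 2 one row at a time:
  s_1 = 0 + 0 + 1 + 1 + 1 + 1 + 0 + 0 = 4 ≡ 0 (mod 2).
  s_2 = 0 + 0 + 0 + 1 + 1 + 1 + 0 + 0 = 3 ≡ 1 (mod 2).
  s_3 = 1 + 1 + 0 + 1 + 1 + 1 + 0 + 0 = 5 ≡ 1 (mod 2).
  s_4 = 0 + 1 + 0 + 1 + 0 + 1 + 1 + 0 = 4 ≡ 0 (mod 2).
s = (0, 1, 1, 0)^T — this equals column 6 of H (binary 0110), so error is at position 6.
Correct: flip bit 6 of r = 011000100111100 to get c = 011001100111100.


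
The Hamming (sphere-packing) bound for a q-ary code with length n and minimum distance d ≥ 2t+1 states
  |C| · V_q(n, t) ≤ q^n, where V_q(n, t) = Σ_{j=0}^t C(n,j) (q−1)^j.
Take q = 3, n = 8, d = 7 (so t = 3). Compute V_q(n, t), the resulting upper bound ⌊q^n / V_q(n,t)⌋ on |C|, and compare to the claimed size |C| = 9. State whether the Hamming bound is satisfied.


V_q(n, t) = 577, q^n = 6561, Hamming bound = 11, |C| = 9 ≤ bound (satisfied).

Step 1: Compute V_q(n, t) = Σ_{j=0}^3 C(n, j) (q−1)^j.
  j = 0: C(8,0)·(2)^0 = 1·1 = 1.
  j = 1: C(8,1)·(2)^1 = 8·2 = 16.
  j = 2: C(8,2)·(2)^2 = 28·4 = 112.
  j = 3: C(8,3)·(2)^3 = 56·8 = 448.
  V_q(n, t) = 1 + 16 + 112 + 448 = 577.
Step 2: q^n = 3^8 = 6561.
Step 3: Hamming bound ⌊q^n / V_q(n,t)⌋ = ⌊6561/577⌋ = 11.
Step 4: Compare |C| = 9 to 11: satisfied.
The claimed |C| lies below the Hamming bound.


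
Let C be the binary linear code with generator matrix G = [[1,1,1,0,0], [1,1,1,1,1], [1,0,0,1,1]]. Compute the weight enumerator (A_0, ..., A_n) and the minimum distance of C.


Weight distribution: A_0 = 1, A_1 = 1, A_2 = 2, A_3 = 2, A_4 = 1, A_5 = 1. Minimum distance d = 1.

Enumerate all 2^3 = 8 messages m ∈ F_2^3.
For each, compute codeword c = mG in F_2^5, then tally its weight.
  m = 000 → c = 00000, weight = 0.
  m = 100 → c = 11100, weight = 3.
  m = 010 → c = 11111, weight = 5.
  m = 110 → c = 00011, weight = 2.
  m = 001 → c = 10011, weight = 3.
  m = 101 → c = 01111, weight = 4.
  m = 011 → c = 01100, weight = 2.
  m = 111 → c = 10000, weight = 1.
Tally weights:
  weight 0: 1 codewords.
  weight 1: 1 codewords.
  weight 2: 2 codewords.
  weight 3: 2 codewords.
  weight 4: 1 codewords.
  weight 5: 1 codewords.
Minimum distance d = smallest w > 0 with A_w > 0 = 1.
Sanity: Σ A_w = 8 = 2^3 = 8 ✓.


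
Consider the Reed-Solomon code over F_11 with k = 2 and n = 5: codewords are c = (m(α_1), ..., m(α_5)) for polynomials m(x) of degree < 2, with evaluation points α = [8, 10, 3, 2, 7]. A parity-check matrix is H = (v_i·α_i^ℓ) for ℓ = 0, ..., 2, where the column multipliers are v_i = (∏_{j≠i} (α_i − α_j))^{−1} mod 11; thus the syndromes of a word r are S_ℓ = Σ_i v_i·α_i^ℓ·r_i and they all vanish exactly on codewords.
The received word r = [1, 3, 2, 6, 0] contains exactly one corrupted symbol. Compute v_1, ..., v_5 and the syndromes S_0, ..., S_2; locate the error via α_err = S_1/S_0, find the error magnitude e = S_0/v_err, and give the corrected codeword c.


S = (2, 6, 7), error at position 3, error magnitude e = 6, c = [1, 3, 7, 6, 0].

Step 1: column multipliers v_i = (∏_{j≠i}(α_i − α_j))^{−1} mod 11.
  i = 1 (α = 8): (8−10)(8−3)(8−2)(8−7) = (−2)·5·6·1 = −60 ≡ 6, so v_1 = 6^{−1} = 2 (mod 11).
  i = 2 (α = 10): (10−8)(10−3)(10−2)(10−7) = 2·7·8·3 = 336 ≡ 6, so v_2 = 6^{−1} = 2 (mod 11).
  i = 3 (α = 3): (3−8)(3−10)(3−2)(3−7) = (−5)·(−7)·1·(−4) = −140 ≡ 3, so v_3 = 3^{−1} = 4 (mod 11).
  i = 4 (α = 2): (2−8)(2−10)(2−3)(2−7) = (−6)·(−8)·(−1)·(−5) = 240 ≡ 9, so v_4 = 9^{−1} = 5 (mod 11).
  i = 5 (α = 7): (7−8)(7−10)(7−3)(7−2) = (−1)·(−3)·4·5 = 60 ≡ 5, so v_5 = 5^{−1} = 9 (mod 11).
  v = [2, 2, 4, 5, 9].
Step 2: syndromes of r = [1, 3, 2, 6, 0] (all sums mod 11).
  S_0 = Σ v_i r_i = 2·1 + 2·3 + 4·2 + 5·6 + 9·0 = 46 ≡ 2.
  S_1 = Σ v_i α_i r_i = 2·8·1 + 2·10·3 + 4·3·2 + 5·2·6 + 9·7·0 = 160 ≡ 6.
  α_i^2 mod 11 = [9, 1, 9, 4, 5].
  S_2 = Σ v_i α_i^2 r_i = 2·9·1 + 2·1·3 + 4·9·2 + 5·4·6 + 9·5·0 = 216 ≡ 7.
  S = (2, 6, 7) ≠ 0, so r is not a codeword (an error is present).
Step 3: locate the error. For a single error e at position i, S_ℓ = v_i·e·α_i^ℓ, so α_err = S_1/S_0.
  S_0^{−1} = 2^{−1} = 6 (mod 11), so α_err = 6·6 = 36 ≡ 3 = α_3. Error position i = 3.
  Consistency check: S_2/S_1 = 7·2 = 14 ≡ 3 = α_err ✓ (single-error assumption holds).
Step 4: error magnitude e = S_0/v_3 = S_0·∏_{j≠3}(α_3 − α_j) = 2·3 = 6 ≡ 6 (mod 11).
Step 5: correct position 3: c_3 = r_3 − e = 2 − 6 ≡ 7 (mod 11). Hence c = [1, 3, 7, 6, 0].
  Check: interpolating c through the α_i gives m(x) = 4 + 1·x (degree < 2) with m(α_i) = c_i for every i, so c is indeed a codeword.


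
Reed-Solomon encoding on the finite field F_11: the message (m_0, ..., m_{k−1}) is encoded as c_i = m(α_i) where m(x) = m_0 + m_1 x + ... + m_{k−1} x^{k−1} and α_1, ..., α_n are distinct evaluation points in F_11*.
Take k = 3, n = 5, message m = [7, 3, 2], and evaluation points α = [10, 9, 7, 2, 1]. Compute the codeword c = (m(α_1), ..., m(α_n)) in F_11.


c = [6, 9, 5, 10, 1]

Message polynomial: m(x) = 7 + 3·x + 2·x^2 (mod 11).
For each evaluation point α_i, compute m(α_i) mod 11:
  α_1 = 10: Horner steps 2 → 1 → 6, so m(10) = 6.
  α_2 = 9: Horner steps 2 → 10 → 9, so m(9) = 9.
  α_3 = 7: Horner steps 2 → 6 → 5, so m(7) = 5.
  α_4 = 2: Horner steps 2 → 7 → 10, so m(2) = 10.
  α_5 = 1: Horner steps 2 → 5 → 1, so m(1) = 1.
Codeword c = [6, 9, 5, 10, 1] ∈ F_11^5.


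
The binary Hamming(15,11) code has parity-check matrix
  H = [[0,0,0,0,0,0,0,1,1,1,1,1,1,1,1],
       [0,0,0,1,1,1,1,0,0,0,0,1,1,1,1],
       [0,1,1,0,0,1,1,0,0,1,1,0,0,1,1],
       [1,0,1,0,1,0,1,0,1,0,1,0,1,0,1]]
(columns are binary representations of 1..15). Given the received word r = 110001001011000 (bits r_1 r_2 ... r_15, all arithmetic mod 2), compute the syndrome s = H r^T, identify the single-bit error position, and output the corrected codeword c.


s = (1, 0, 1, 1)^T, error position = 11, corrected codeword c = 110001001001000

Compute s = H r^T mod 2 one row at a time:
  s_1 = 0 + 1 + 0 + 1 + 1 + 0 + 0 + 0 = 3 ≡ 1 (mod 2).
  s_2 = 0 + 0 + 1 + 0 + 1 + 0 + 0 + 0 = 2 ≡ 0 (mod 2).
  s_3 = 1 + 0 + 1 + 0 + 0 + 1 + 0 + 0 = 3 ≡ 1 (mod 2).
  s_4 = 1 + 0 + 0 + 0 + 1 + 1 + 0 + 0 = 3 ≡ 1 (mod 2).
s = (1, 0, 1, 1)^T — this equals column 11 of H (binary 1011), so error is at position 11.
Correct: flip bit 11 of r = 110001001011000 to get c = 110001001001000.


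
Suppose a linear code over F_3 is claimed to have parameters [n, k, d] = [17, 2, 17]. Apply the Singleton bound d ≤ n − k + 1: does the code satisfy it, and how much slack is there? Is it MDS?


Singleton RHS = n − k + 1 = 16, slack = -1, bound violated (no such code; not MDS).

Singleton bound: d ≤ n − k + 1.
Here n = 17, k = 2, so n − k + 1 = 16.
Given d = 17, check d ≤ 16: NO.
Slack = (n − k + 1) − d = -1.
The slack is negative: d = 17 exceeds n − k + 1 = 16 by 1, so the Singleton bound is violated and no linear [17, 2, 17]_3 code can exist. In particular it is not MDS (MDS requires d = n − k + 1 exactly).
Description: the claimed parameters are [17, 2, 17]_3; such a code would be impossible (violates the Singleton bound).


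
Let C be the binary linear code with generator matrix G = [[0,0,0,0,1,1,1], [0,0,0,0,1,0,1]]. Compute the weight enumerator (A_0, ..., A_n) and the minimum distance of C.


Weight distribution: A_0 = 1, A_1 = 1, A_2 = 1, A_3 = 1. Minimum distance d = 1.

Enumerate all 2^2 = 4 messages m ∈ F_2^2.
For each, compute codeword c = mG in F_2^7, then tally its weight.
  m = 00 → c = 0000000, weight = 0.
  m = 10 → c = 0000111, weight = 3.
  m = 01 → c = 0000101, weight = 2.
  m = 11 → c = 0000010, weight = 1.
Tally weights:
  weight 0: 1 codewords.
  weight 1: 1 codewords.
  weight 2: 1 codewords.
  weight 3: 1 codewords.
Minimum distance d = smallest w > 0 with A_w > 0 = 1.
Sanity: Σ A_w = 4 = 2^2 = 4 ✓.


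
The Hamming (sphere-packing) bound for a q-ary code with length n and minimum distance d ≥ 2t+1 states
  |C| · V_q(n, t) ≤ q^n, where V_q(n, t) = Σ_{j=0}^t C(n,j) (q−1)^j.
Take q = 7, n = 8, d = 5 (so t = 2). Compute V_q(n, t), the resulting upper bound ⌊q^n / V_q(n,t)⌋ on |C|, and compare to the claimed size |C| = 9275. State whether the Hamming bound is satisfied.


V_q(n, t) = 1057, q^n = 5764801, Hamming bound = 5453, |C| = 9275 > bound (violated).

Step 1: Compute V_q(n, t) = Σ_{j=0}^2 C(n, j) (q−1)^j.
  j = 0: C(8,0)·(6)^0 = 1·1 = 1.
  j = 1: C(8,1)·(6)^1 = 8·6 = 48.
  j = 2: C(8,2)·(6)^2 = 28·36 = 1008.
  V_q(n, t) = 1 + 48 + 1008 = 1057.
Step 2: q^n = 7^8 = 5764801.
Step 3: Hamming bound ⌊q^n / V_q(n,t)⌋ = ⌊5764801/1057⌋ = 5453.
Step 4: Compare |C| = 9275 to 5453: violated.
The claimed |C| lies above the Hamming bound, so no 7-ary code of length 8 with d ≥ 5 can have 9275 codewords.


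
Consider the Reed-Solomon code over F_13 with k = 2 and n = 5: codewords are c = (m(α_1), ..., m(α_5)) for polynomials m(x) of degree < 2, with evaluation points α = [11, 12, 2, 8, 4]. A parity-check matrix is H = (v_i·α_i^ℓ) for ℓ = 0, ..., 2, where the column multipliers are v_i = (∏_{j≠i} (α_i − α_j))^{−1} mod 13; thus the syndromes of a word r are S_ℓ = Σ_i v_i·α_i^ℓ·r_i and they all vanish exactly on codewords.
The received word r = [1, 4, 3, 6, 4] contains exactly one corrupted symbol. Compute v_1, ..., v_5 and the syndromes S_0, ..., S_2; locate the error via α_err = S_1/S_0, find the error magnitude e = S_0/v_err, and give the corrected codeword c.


S = (6, 7, 6), error at position 2, error magnitude e = 9, c = [1, 8, 3, 6, 4].

Step 1: column multipliers v_i = (∏_{j≠i}(α_i − α_j))^{−1} mod 13.
  i = 1 (α = 11): (11−12)(11−2)(11−8)(11−4) = (−1)·9·3·7 = −189 ≡ 6, so v_1 = 6^{−1} = 11 (mod 13).
  i = 2 (α = 12): (12−11)(12−2)(12−8)(12−4) = 1·10·4·8 = 320 ≡ 8, so v_2 = 8^{−1} = 5 (mod 13).
  i = 3 (α = 2): (2−11)(2−12)(2−8)(2−4) = (−9)·(−10)·(−6)·(−2) = 1080 ≡ 1, so v_3 = 1^{−1} = 1 (mod 13).
  i = 4 (α = 8): (8−11)(8−12)(8−2)(8−4) = (−3)·(−4)·6·4 = 288 ≡ 2, so v_4 = 2^{−1} = 7 (mod 13).
  i = 5 (α = 4): (4−11)(4−12)(4−2)(4−8) = (−7)·(−8)·2·(−4) = −448 ≡ 7, so v_5 = 7^{−1} = 2 (mod 13).
  v = [11, 5, 1, 7, 2].
Step 2: syndromes of r = [1, 4, 3, 6, 4] (all sums mod 13).
  S_0 = Σ v_i r_i = 11·1 + 5·4 + 1·3 + 7·6 + 2·4 = 84 ≡ 6.
  S_1 = Σ v_i α_i r_i = 11·11·1 + 5·12·4 + 1·2·3 + 7·8·6 + 2·4·4 = 735 ≡ 7.
  α_i^2 mod 13 = [4, 1, 4, 12, 3].
  S_2 = Σ v_i α_i^2 r_i = 11·4·1 + 5·1·4 + 1·4·3 + 7·12·6 + 2·3·4 = 604 ≡ 6.
  S = (6, 7, 6) ≠ 0, so r is not a codeword (an error is present).
Step 3: locate the error. For a single error e at position i, S_ℓ = v_i·e·α_i^ℓ, so α_err = S_1/S_0.
  S_0^{−1} = 6^{−1} = 11 (mod 13), so α_err = 7·11 = 77 ≡ 12 = α_2. Error position i = 2.
  Consistency check: S_2/S_1 = 6·2 = 12 ≡ 12 = α_err ✓ (single-error assumption holds).
Step 4: error magnitude e = S_0/v_2 = S_0·∏_{j≠2}(α_2 − α_j) = 6·8 = 48 ≡ 9 (mod 13).
Step 5: correct position 2: c_2 = r_2 − e = 4 − 9 ≡ 8 (mod 13). Hence c = [1, 8, 3, 6, 4].
  Check: interpolating c through the α_i gives m(x) = 2 + 7·x (degree < 2) with m(α_i) = c_i for every i, so c is indeed a codeword.
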